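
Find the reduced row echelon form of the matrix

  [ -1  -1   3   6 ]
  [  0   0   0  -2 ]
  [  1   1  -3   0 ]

[[1, 1, -3, 0], [0, 0, 0, 1], [0, 0, 0, 0]]

ρ1 → -1·ρ1
  [ 1  1  -3  -6 ]
  [ 0  0   0  -2 ]
  [ 1  1  -3   0 ]
ρ3 → ρ3 − ρ1
  [ 1  1  -3  -6 ]
  [ 0  0   0  -2 ]
  [ 0  0   0   6 ]
ρ2 → -1/2·ρ2
  [ 1  1  -3  -6 ]
  [ 0  0   0   1 ]
  [ 0  0   0   6 ]
ρ3 → ρ3 − 6·ρ2
  [ 1  1  -3  -6 ]
  [ 0  0   0   1 ]
  [ 0  0   0   0 ]
ρ1 → ρ1 + 6·ρ2
  [ 1  1  -3  0 ]
  [ 0  0   0  1 ]
  [ 0  0   0  0 ]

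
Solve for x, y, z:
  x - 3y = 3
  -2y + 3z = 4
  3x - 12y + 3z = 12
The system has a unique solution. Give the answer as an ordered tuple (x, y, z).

(6, 1, 2)

Form the augmented matrix and row-reduce:
  [ 1   -3  0  |   3 ]
  [ 0   -2  3  |   4 ]
  [ 3  -12  3  |  12 ]
R3 -> R3 − 3·R1
R2 -> -1/2·R2
R3 -> R3 + 3·R2
R3 -> -2/3·R3
R2 -> R2 + 3/2·R3
R1 -> R1 + 3·R2
Reading off the last column: x = 6, y = 1, z = 2.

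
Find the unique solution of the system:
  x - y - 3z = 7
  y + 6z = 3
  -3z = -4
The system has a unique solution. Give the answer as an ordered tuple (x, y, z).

Form the augmented matrix and row-reduce:
  [ 1  -1  -3  |   7 ]
  [ 0   1   6  |   3 ]
  [ 0   0  -3  |  -4 ]
r3 -> -1/3·r3
  [ 1  -1  -3  |    7 ]
  [ 0   1   6  |    3 ]
  [ 0   0   1  |  4/3 ]
r2 -> r2 − 6·r3
  [ 1  -1  -3  |    7 ]
  [ 0   1   0  |   -5 ]
  [ 0   0   1  |  4/3 ]
r1 -> r1 + 3·r3
  [ 1  -1  0  |   11 ]
  [ 0   1  0  |   -5 ]
  [ 0   0  1  |  4/3 ]
r1 -> r1 + r2
  [ 1  0  0  |    6 ]
  [ 0  1  0  |   -5 ]
  [ 0  0  1  |  4/3 ]
Reading off the last column: x = 6, y = -5, z = 4/3.

(6, -5, 4/3)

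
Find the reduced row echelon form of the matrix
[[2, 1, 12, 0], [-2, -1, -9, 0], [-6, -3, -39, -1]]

R1 -> 1/2·R1
  [  1  1/2    6   0 ]
  [ -2   -1   -9   0 ]
  [ -6   -3  -39  -1 ]
R2 -> R2 + 2·R1
  [  1  1/2    6   0 ]
  [  0    0    3   0 ]
  [ -6   -3  -39  -1 ]
R3 -> R3 + 6·R1
  [ 1  1/2   6   0 ]
  [ 0    0   3   0 ]
  [ 0    0  -3  -1 ]
R2 -> 1/3·R2
  [ 1  1/2   6   0 ]
  [ 0    0   1   0 ]
  [ 0    0  -3  -1 ]
R3 -> R3 + 3·R2
  [ 1  1/2  6   0 ]
  [ 0    0  1   0 ]
  [ 0    0  0  -1 ]
R3 -> -1·R3
  [ 1  1/2  6  0 ]
  [ 0    0  1  0 ]
  [ 0    0  0  1 ]
R1 -> R1 − 6·R2
  [ 1  1/2  0  0 ]
  [ 0    0  1  0 ]
  [ 0    0  0  1 ]

[[1, 1/2, 0, 0], [0, 0, 1, 0], [0, 0, 0, 1]]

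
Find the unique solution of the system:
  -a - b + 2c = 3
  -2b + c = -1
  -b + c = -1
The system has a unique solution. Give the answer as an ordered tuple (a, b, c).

(-5, 0, -1)

Form the augmented matrix and row-reduce:
  [ -1  -1  2  |   3 ]
  [  0  -2  1  |  -1 ]
  [  0  -1  1  |  -1 ]
ρ1 ← -1·ρ1
  [ 1   1  -2  |  -3 ]
  [ 0  -2   1  |  -1 ]
  [ 0  -1   1  |  -1 ]
ρ2 ← -1/2·ρ2
  [ 1   1    -2  |   -3 ]
  [ 0   1  -1/2  |  1/2 ]
  [ 0  -1     1  |   -1 ]
ρ3 ← ρ3 + ρ2
  [ 1  1    -2  |    -3 ]
  [ 0  1  -1/2  |   1/2 ]
  [ 0  0   1/2  |  -1/2 ]
ρ3 ← 2·ρ3
  [ 1  1    -2  |   -3 ]
  [ 0  1  -1/2  |  1/2 ]
  [ 0  0     1  |   -1 ]
ρ2 ← ρ2 + 1/2·ρ3
  [ 1  1  -2  |  -3 ]
  [ 0  1   0  |   0 ]
  [ 0  0   1  |  -1 ]
ρ1 ← ρ1 + 2·ρ3
  [ 1  1  0  |  -5 ]
  [ 0  1  0  |   0 ]
  [ 0  0  1  |  -1 ]
ρ1 ← ρ1 − ρ2
  [ 1  0  0  |  -5 ]
  [ 0  1  0  |   0 ]
  [ 0  0  1  |  -1 ]
Reading off the last column: a = -5, b = 0, c = -1.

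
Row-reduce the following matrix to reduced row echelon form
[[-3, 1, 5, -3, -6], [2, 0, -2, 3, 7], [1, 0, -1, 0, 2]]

R1 → -1/3·R1
  [ 1  -1/3  -5/3  1  2 ]
  [ 2     0    -2  3  7 ]
  [ 1     0    -1  0  2 ]
R2 → R2 − 2·R1
  [ 1  -1/3  -5/3  1  2 ]
  [ 0   2/3   4/3  1  3 ]
  [ 1     0    -1  0  2 ]
R3 → R3 − R1
  [ 1  -1/3  -5/3   1  2 ]
  [ 0   2/3   4/3   1  3 ]
  [ 0   1/3   2/3  -1  0 ]
R2 → 3/2·R2
  [ 1  -1/3  -5/3    1    2 ]
  [ 0     1     2  3/2  9/2 ]
  [ 0   1/3   2/3   -1    0 ]
R3 → R3 − 1/3·R2
  [ 1  -1/3  -5/3     1     2 ]
  [ 0     1     2   3/2   9/2 ]
  [ 0     0     0  -3/2  -3/2 ]
R3 → -2/3·R3
  [ 1  -1/3  -5/3    1    2 ]
  [ 0     1     2  3/2  9/2 ]
  [ 0     0     0    1    1 ]
R2 → R2 − 3/2·R3
  [ 1  -1/3  -5/3  1  2 ]
  [ 0     1     2  0  3 ]
  [ 0     0     0  1  1 ]
R1 → R1 − R3
  [ 1  -1/3  -5/3  0  1 ]
  [ 0     1     2  0  3 ]
  [ 0     0     0  1  1 ]
R1 → R1 + 1/3·R2
  [ 1  0  -1  0  2 ]
  [ 0  1   2  0  3 ]
  [ 0  0   0  1  1 ]

[[1, 0, -1, 0, 2], [0, 1, 2, 0, 3], [0, 0, 0, 1, 1]]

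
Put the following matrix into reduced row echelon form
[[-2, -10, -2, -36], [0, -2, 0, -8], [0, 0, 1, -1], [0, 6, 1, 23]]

[[1, 0, 0, -1], [0, 1, 0, 4], [0, 0, 1, -1], [0, 0, 0, 0]]

R1 -> -1/2·R1
  [ 1   5  1  18 ]
  [ 0  -2  0  -8 ]
  [ 0   0  1  -1 ]
  [ 0   6  1  23 ]
R2 -> -1/2·R2
  [ 1  5  1  18 ]
  [ 0  1  0   4 ]
  [ 0  0  1  -1 ]
  [ 0  6  1  23 ]
R4 -> R4 − 6·R2
  [ 1  5  1  18 ]
  [ 0  1  0   4 ]
  [ 0  0  1  -1 ]
  [ 0  0  1  -1 ]
R4 -> R4 − R3
  [ 1  5  1  18 ]
  [ 0  1  0   4 ]
  [ 0  0  1  -1 ]
  [ 0  0  0   0 ]
R1 -> R1 − R3
  [ 1  5  0  19 ]
  [ 0  1  0   4 ]
  [ 0  0  1  -1 ]
  [ 0  0  0   0 ]
R1 -> R1 − 5·R2
  [ 1  0  0  -1 ]
  [ 0  1  0   4 ]
  [ 0  0  1  -1 ]
  [ 0  0  0   0 ]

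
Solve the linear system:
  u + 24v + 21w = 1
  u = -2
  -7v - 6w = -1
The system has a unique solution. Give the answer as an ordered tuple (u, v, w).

Form the augmented matrix and row-reduce:
  [ 1  24  21  |   1 ]
  [ 1   0   0  |  -2 ]
  [ 0  -7  -6  |  -1 ]
ρ2 := ρ2 − ρ1
ρ2 := -1/24·ρ2
ρ3 := ρ3 + 7·ρ2
ρ3 := 8·ρ3
ρ2 := ρ2 − 7/8·ρ3
ρ1 := ρ1 − 21·ρ3
ρ1 := ρ1 − 24·ρ2
Reading off the last column: u = -2, v = 1, w = -1.

(-2, 1, -1)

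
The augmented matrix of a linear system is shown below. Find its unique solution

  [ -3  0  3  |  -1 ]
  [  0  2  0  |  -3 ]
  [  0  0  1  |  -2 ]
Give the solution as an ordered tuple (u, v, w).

ρ1 -> -1/3·ρ1
ρ2 -> 1/2·ρ2
ρ1 -> ρ1 + ρ3
Reading off the last column: u = -5/3, v = -3/2, w = -2.

(-5/3, -3/2, -2)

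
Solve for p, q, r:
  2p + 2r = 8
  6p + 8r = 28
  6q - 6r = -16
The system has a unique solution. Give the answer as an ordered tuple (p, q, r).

(2, -2/3, 2)

Form the augmented matrix and row-reduce:
  [ 2  0   2  |    8 ]
  [ 6  0   8  |   28 ]
  [ 0  6  -6  |  -16 ]
r1 → 1/2·r1
  [ 1  0   1  |    4 ]
  [ 6  0   8  |   28 ]
  [ 0  6  -6  |  -16 ]
r2 → r2 − 6·r1
  [ 1  0   1  |    4 ]
  [ 0  0   2  |    4 ]
  [ 0  6  -6  |  -16 ]
r2 <=> r3
  [ 1  0   1  |    4 ]
  [ 0  6  -6  |  -16 ]
  [ 0  0   2  |    4 ]
r2 → 1/6·r2
  [ 1  0   1  |     4 ]
  [ 0  1  -1  |  -8/3 ]
  [ 0  0   2  |     4 ]
r3 → 1/2·r3
  [ 1  0   1  |     4 ]
  [ 0  1  -1  |  -8/3 ]
  [ 0  0   1  |     2 ]
r2 → r2 + r3
  [ 1  0  1  |     4 ]
  [ 0  1  0  |  -2/3 ]
  [ 0  0  1  |     2 ]
r1 → r1 − r3
  [ 1  0  0  |     2 ]
  [ 0  1  0  |  -2/3 ]
  [ 0  0  1  |     2 ]
Reading off the last column: p = 2, q = -2/3, r = 2.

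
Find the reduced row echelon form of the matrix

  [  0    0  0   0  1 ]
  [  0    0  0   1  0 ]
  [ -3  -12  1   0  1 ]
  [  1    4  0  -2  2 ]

R1 <-> R3
  [ -3  -12  1   0  1 ]
  [  0    0  0   1  0 ]
  [  0    0  0   0  1 ]
  [  1    4  0  -2  2 ]
R1 → -1/3·R1
  [ 1  4  -1/3   0  -1/3 ]
  [ 0  0     0   1     0 ]
  [ 0  0     0   0     1 ]
  [ 1  4     0  -2     2 ]
R4 → R4 − R1
  [ 1  4  -1/3   0  -1/3 ]
  [ 0  0     0   1     0 ]
  [ 0  0     0   0     1 ]
  [ 0  0   1/3  -2   7/3 ]
R2 <-> R4
  [ 1  4  -1/3   0  -1/3 ]
  [ 0  0   1/3  -2   7/3 ]
  [ 0  0     0   0     1 ]
  [ 0  0     0   1     0 ]
R2 → 3·R2
  [ 1  4  -1/3   0  -1/3 ]
  [ 0  0     1  -6     7 ]
  [ 0  0     0   0     1 ]
  [ 0  0     0   1     0 ]
R3 <-> R4
  [ 1  4  -1/3   0  -1/3 ]
  [ 0  0     1  -6     7 ]
  [ 0  0     0   1     0 ]
  [ 0  0     0   0     1 ]
R2 → R2 − 7·R4
  [ 1  4  -1/3   0  -1/3 ]
  [ 0  0     1  -6     0 ]
  [ 0  0     0   1     0 ]
  [ 0  0     0   0     1 ]
R1 → R1 + 1/3·R4
  [ 1  4  -1/3   0  0 ]
  [ 0  0     1  -6  0 ]
  [ 0  0     0   1  0 ]
  [ 0  0     0   0  1 ]
R2 → R2 + 6·R3
  [ 1  4  -1/3  0  0 ]
  [ 0  0     1  0  0 ]
  [ 0  0     0  1  0 ]
  [ 0  0     0  0  1 ]
R1 → R1 + 1/3·R2
  [ 1  4  0  0  0 ]
  [ 0  0  1  0  0 ]
  [ 0  0  0  1  0 ]
  [ 0  0  0  0  1 ]

[[1, 4, 0, 0, 0], [0, 0, 1, 0, 0], [0, 0, 0, 1, 0], [0, 0, 0, 0, 1]]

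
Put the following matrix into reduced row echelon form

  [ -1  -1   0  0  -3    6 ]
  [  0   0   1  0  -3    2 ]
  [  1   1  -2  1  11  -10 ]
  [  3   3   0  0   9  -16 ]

[[1, 1, 0, 0, 3, 0], [0, 0, 1, 0, -3, 0], [0, 0, 0, 1, 2, 0], [0, 0, 0, 0, 0, 1]]

R1 → -1·R1
  [ 1  1   0  0   3   -6 ]
  [ 0  0   1  0  -3    2 ]
  [ 1  1  -2  1  11  -10 ]
  [ 3  3   0  0   9  -16 ]
R3 → R3 − R1
  [ 1  1   0  0   3   -6 ]
  [ 0  0   1  0  -3    2 ]
  [ 0  0  -2  1   8   -4 ]
  [ 3  3   0  0   9  -16 ]
R4 → R4 − 3·R1
  [ 1  1   0  0   3  -6 ]
  [ 0  0   1  0  -3   2 ]
  [ 0  0  -2  1   8  -4 ]
  [ 0  0   0  0   0   2 ]
R3 → R3 + 2·R2
  [ 1  1  0  0   3  -6 ]
  [ 0  0  1  0  -3   2 ]
  [ 0  0  0  1   2   0 ]
  [ 0  0  0  0   0   2 ]
R4 → 1/2·R4
  [ 1  1  0  0   3  -6 ]
  [ 0  0  1  0  -3   2 ]
  [ 0  0  0  1   2   0 ]
  [ 0  0  0  0   0   1 ]
R2 → R2 − 2·R4
  [ 1  1  0  0   3  -6 ]
  [ 0  0  1  0  -3   0 ]
  [ 0  0  0  1   2   0 ]
  [ 0  0  0  0   0   1 ]
R1 → R1 + 6·R4
  [ 1  1  0  0   3  0 ]
  [ 0  0  1  0  -3  0 ]
  [ 0  0  0  1   2  0 ]
  [ 0  0  0  0   0  1 ]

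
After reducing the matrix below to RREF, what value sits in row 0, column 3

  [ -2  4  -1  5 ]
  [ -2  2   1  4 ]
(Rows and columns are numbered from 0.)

-3/2

R1 -> -1/2·R1
  [  1  -2  1/2  -5/2 ]
  [ -2   2    1     4 ]
R2 -> R2 + 2·R1
  [ 1  -2  1/2  -5/2 ]
  [ 0  -2    2    -1 ]
R2 -> -1/2·R2
  [ 1  -2  1/2  -5/2 ]
  [ 0   1   -1   1/2 ]
R1 -> R1 + 2·R2
  [ 1  0  -3/2  -3/2 ]
  [ 0  1    -1   1/2 ]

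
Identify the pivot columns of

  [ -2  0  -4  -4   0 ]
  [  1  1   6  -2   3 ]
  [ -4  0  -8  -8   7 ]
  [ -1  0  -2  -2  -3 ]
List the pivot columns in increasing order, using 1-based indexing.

R1 → -1/2·R1
R2 → R2 − R1
R3 → R3 + 4·R1
R4 → R4 + R1
R3 → 1/7·R3
R4 → R4 + 3·R3
R2 → R2 − 3·R3
Pivot columns are the columns containing a leading 1.

1, 2, 5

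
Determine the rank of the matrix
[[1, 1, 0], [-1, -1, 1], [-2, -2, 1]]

Add R1 to R2.
Add 2 times R1 to R3.
Subtract R2 from R3.
The reduced form has 2 nonzero rows.

rank = 2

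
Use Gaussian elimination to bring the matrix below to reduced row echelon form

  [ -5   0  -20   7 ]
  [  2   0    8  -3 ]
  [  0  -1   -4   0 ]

R1 ← -1/5·R1
  [ 1   0   4  -7/5 ]
  [ 2   0   8    -3 ]
  [ 0  -1  -4     0 ]
R2 ← R2 − 2·R1
  [ 1   0   4  -7/5 ]
  [ 0   0   0  -1/5 ]
  [ 0  -1  -4     0 ]
R2 <-> R3
  [ 1   0   4  -7/5 ]
  [ 0  -1  -4     0 ]
  [ 0   0   0  -1/5 ]
R2 ← -1·R2
  [ 1  0  4  -7/5 ]
  [ 0  1  4     0 ]
  [ 0  0  0  -1/5 ]
R3 ← -5·R3
  [ 1  0  4  -7/5 ]
  [ 0  1  4     0 ]
  [ 0  0  0     1 ]
R1 ← R1 + 7/5·R3
  [ 1  0  4  0 ]
  [ 0  1  4  0 ]
  [ 0  0  0  1 ]

[[1, 0, 4, 0], [0, 1, 4, 0], [0, 0, 0, 1]]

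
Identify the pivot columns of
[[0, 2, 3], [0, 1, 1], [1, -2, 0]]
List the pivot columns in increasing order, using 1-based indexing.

R1 ↔ R3
  [ 1  -2  0 ]
  [ 0   1  1 ]
  [ 0   2  3 ]
R3 := R3 − 2·R2
  [ 1  -2  0 ]
  [ 0   1  1 ]
  [ 0   0  1 ]
R2 := R2 − R3
  [ 1  -2  0 ]
  [ 0   1  0 ]
  [ 0   0  1 ]
R1 := R1 + 2·R2
  [ 1  0  0 ]
  [ 0  1  0 ]
  [ 0  0  1 ]
Pivot columns are the columns containing a leading 1.

1, 2, 3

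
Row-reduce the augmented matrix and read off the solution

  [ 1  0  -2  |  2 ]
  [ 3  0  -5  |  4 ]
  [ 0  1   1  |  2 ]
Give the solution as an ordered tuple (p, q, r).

(-2, 4, -2)

r2 -> r2 − 3·r1
  [ 1  0  -2  |   2 ]
  [ 0  0   1  |  -2 ]
  [ 0  1   1  |   2 ]
r2 ↔ r3
  [ 1  0  -2  |   2 ]
  [ 0  1   1  |   2 ]
  [ 0  0   1  |  -2 ]
r2 -> r2 − r3
  [ 1  0  -2  |   2 ]
  [ 0  1   0  |   4 ]
  [ 0  0   1  |  -2 ]
r1 -> r1 + 2·r3
  [ 1  0  0  |  -2 ]
  [ 0  1  0  |   4 ]
  [ 0  0  1  |  -2 ]
Reading off the last column: p = -2, q = 4, r = -2.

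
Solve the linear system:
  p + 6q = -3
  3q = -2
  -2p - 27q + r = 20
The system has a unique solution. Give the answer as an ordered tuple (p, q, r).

(1, -2/3, 4)

Form the augmented matrix and row-reduce:
  [  1    6  0  |  -3 ]
  [  0    3  0  |  -2 ]
  [ -2  -27  1  |  20 ]
r3 → r3 + 2·r1
  [ 1    6  0  |  -3 ]
  [ 0    3  0  |  -2 ]
  [ 0  -15  1  |  14 ]
r2 → 1/3·r2
  [ 1    6  0  |    -3 ]
  [ 0    1  0  |  -2/3 ]
  [ 0  -15  1  |    14 ]
r3 → r3 + 15·r2
  [ 1  6  0  |    -3 ]
  [ 0  1  0  |  -2/3 ]
  [ 0  0  1  |     4 ]
r1 → r1 − 6·r2
  [ 1  0  0  |     1 ]
  [ 0  1  0  |  -2/3 ]
  [ 0  0  1  |     4 ]
Reading off the last column: p = 1, q = -2/3, r = 4.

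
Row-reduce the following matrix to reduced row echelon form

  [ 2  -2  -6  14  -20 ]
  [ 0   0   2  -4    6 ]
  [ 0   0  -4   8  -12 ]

ρ1 := 1/2·ρ1
  [ 1  -1  -3   7  -10 ]
  [ 0   0   2  -4    6 ]
  [ 0   0  -4   8  -12 ]
ρ2 := 1/2·ρ2
  [ 1  -1  -3   7  -10 ]
  [ 0   0   1  -2    3 ]
  [ 0   0  -4   8  -12 ]
ρ3 := ρ3 + 4·ρ2
  [ 1  -1  -3   7  -10 ]
  [ 0   0   1  -2    3 ]
  [ 0   0   0   0    0 ]
ρ1 := ρ1 + 3·ρ2
  [ 1  -1  0   1  -1 ]
  [ 0   0  1  -2   3 ]
  [ 0   0  0   0   0 ]

[[1, -1, 0, 1, -1], [0, 0, 1, -2, 3], [0, 0, 0, 0, 0]]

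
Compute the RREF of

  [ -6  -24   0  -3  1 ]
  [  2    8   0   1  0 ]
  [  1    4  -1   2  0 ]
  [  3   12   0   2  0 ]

[[1, 4, 0, 0, 0], [0, 0, 1, 0, 0], [0, 0, 0, 1, 0], [0, 0, 0, 0, 1]]

R1 ← -1/6·R1
  [ 1   4   0  1/2  -1/6 ]
  [ 2   8   0    1     0 ]
  [ 1   4  -1    2     0 ]
  [ 3  12   0    2     0 ]
R2 ← R2 − 2·R1
  [ 1   4   0  1/2  -1/6 ]
  [ 0   0   0    0   1/3 ]
  [ 1   4  -1    2     0 ]
  [ 3  12   0    2     0 ]
R3 ← R3 − R1
  [ 1   4   0  1/2  -1/6 ]
  [ 0   0   0    0   1/3 ]
  [ 0   0  -1  3/2   1/6 ]
  [ 3  12   0    2     0 ]
R4 ← R4 − 3·R1
  [ 1  4   0  1/2  -1/6 ]
  [ 0  0   0    0   1/3 ]
  [ 0  0  -1  3/2   1/6 ]
  [ 0  0   0  1/2   1/2 ]
R2 <-> R3
  [ 1  4   0  1/2  -1/6 ]
  [ 0  0  -1  3/2   1/6 ]
  [ 0  0   0    0   1/3 ]
  [ 0  0   0  1/2   1/2 ]
R2 ← -1·R2
  [ 1  4  0   1/2  -1/6 ]
  [ 0  0  1  -3/2  -1/6 ]
  [ 0  0  0     0   1/3 ]
  [ 0  0  0   1/2   1/2 ]
R3 <-> R4
  [ 1  4  0   1/2  -1/6 ]
  [ 0  0  1  -3/2  -1/6 ]
  [ 0  0  0   1/2   1/2 ]
  [ 0  0  0     0   1/3 ]
R3 ← 2·R3
  [ 1  4  0   1/2  -1/6 ]
  [ 0  0  1  -3/2  -1/6 ]
  [ 0  0  0     1     1 ]
  [ 0  0  0     0   1/3 ]
R4 ← 3·R4
  [ 1  4  0   1/2  -1/6 ]
  [ 0  0  1  -3/2  -1/6 ]
  [ 0  0  0     1     1 ]
  [ 0  0  0     0     1 ]
R3 ← R3 − R4
  [ 1  4  0   1/2  -1/6 ]
  [ 0  0  1  -3/2  -1/6 ]
  [ 0  0  0     1     0 ]
  [ 0  0  0     0     1 ]
R2 ← R2 + 1/6·R4
  [ 1  4  0   1/2  -1/6 ]
  [ 0  0  1  -3/2     0 ]
  [ 0  0  0     1     0 ]
  [ 0  0  0     0     1 ]
R1 ← R1 + 1/6·R4
  [ 1  4  0   1/2  0 ]
  [ 0  0  1  -3/2  0 ]
  [ 0  0  0     1  0 ]
  [ 0  0  0     0  1 ]
R2 ← R2 + 3/2·R3
  [ 1  4  0  1/2  0 ]
  [ 0  0  1    0  0 ]
  [ 0  0  0    1  0 ]
  [ 0  0  0    0  1 ]
R1 ← R1 − 1/2·R3
  [ 1  4  0  0  0 ]
  [ 0  0  1  0  0 ]
  [ 0  0  0  1  0 ]
  [ 0  0  0  0  1 ]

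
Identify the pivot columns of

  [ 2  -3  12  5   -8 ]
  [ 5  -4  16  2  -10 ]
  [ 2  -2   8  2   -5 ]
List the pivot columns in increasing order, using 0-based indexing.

0, 1, 4

R1 ← 1/2·R1
  [ 1  -3/2   6  5/2   -4 ]
  [ 5    -4  16    2  -10 ]
  [ 2    -2   8    2   -5 ]
R2 ← R2 − 5·R1
  [ 1  -3/2    6    5/2  -4 ]
  [ 0   7/2  -14  -21/2  10 ]
  [ 2    -2    8      2  -5 ]
R3 ← R3 − 2·R1
  [ 1  -3/2    6    5/2  -4 ]
  [ 0   7/2  -14  -21/2  10 ]
  [ 0     1   -4     -3   3 ]
R2 ← 2/7·R2
  [ 1  -3/2   6  5/2    -4 ]
  [ 0     1  -4   -3  20/7 ]
  [ 0     1  -4   -3     3 ]
R3 ← R3 − R2
  [ 1  -3/2   6  5/2    -4 ]
  [ 0     1  -4   -3  20/7 ]
  [ 0     0   0    0   1/7 ]
R3 ← 7·R3
  [ 1  -3/2   6  5/2    -4 ]
  [ 0     1  -4   -3  20/7 ]
  [ 0     0   0    0     1 ]
R2 ← R2 − 20/7·R3
  [ 1  -3/2   6  5/2  -4 ]
  [ 0     1  -4   -3   0 ]
  [ 0     0   0    0   1 ]
R1 ← R1 + 4·R3
  [ 1  -3/2   6  5/2  0 ]
  [ 0     1  -4   -3  0 ]
  [ 0     0   0    0  1 ]
R1 ← R1 + 3/2·R2
  [ 1  0   0  -2  0 ]
  [ 0  1  -4  -3  0 ]
  [ 0  0   0   0  1 ]
Pivot columns are the columns containing a leading 1.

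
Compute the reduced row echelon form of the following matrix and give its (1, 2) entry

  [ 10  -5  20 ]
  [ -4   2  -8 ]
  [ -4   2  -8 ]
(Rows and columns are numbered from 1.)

-1/2

r1 → 1/10·r1
  [  1  -1/2   2 ]
  [ -4     2  -8 ]
  [ -4     2  -8 ]
r2 → r2 + 4·r1
  [  1  -1/2   2 ]
  [  0     0   0 ]
  [ -4     2  -8 ]
r3 → r3 + 4·r1
  [ 1  -1/2  2 ]
  [ 0     0  0 ]
  [ 0     0  0 ]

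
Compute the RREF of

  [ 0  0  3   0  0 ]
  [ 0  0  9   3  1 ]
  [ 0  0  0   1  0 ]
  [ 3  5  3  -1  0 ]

[[1, 5/3, 0, 0, 0], [0, 0, 1, 0, 0], [0, 0, 0, 1, 0], [0, 0, 0, 0, 1]]

R1 ↔ R4
  [ 3  5  3  -1  0 ]
  [ 0  0  9   3  1 ]
  [ 0  0  0   1  0 ]
  [ 0  0  3   0  0 ]
R1 → 1/3·R1
  [ 1  5/3  1  -1/3  0 ]
  [ 0    0  9     3  1 ]
  [ 0    0  0     1  0 ]
  [ 0    0  3     0  0 ]
R2 → 1/9·R2
  [ 1  5/3  1  -1/3    0 ]
  [ 0    0  1   1/3  1/9 ]
  [ 0    0  0     1    0 ]
  [ 0    0  3     0    0 ]
R4 → R4 − 3·R2
  [ 1  5/3  1  -1/3     0 ]
  [ 0    0  1   1/3   1/9 ]
  [ 0    0  0     1     0 ]
  [ 0    0  0    -1  -1/3 ]
R4 → R4 + R3
  [ 1  5/3  1  -1/3     0 ]
  [ 0    0  1   1/3   1/9 ]
  [ 0    0  0     1     0 ]
  [ 0    0  0     0  -1/3 ]
R4 → -3·R4
  [ 1  5/3  1  -1/3    0 ]
  [ 0    0  1   1/3  1/9 ]
  [ 0    0  0     1    0 ]
  [ 0    0  0     0    1 ]
R2 → R2 − 1/9·R4
  [ 1  5/3  1  -1/3  0 ]
  [ 0    0  1   1/3  0 ]
  [ 0    0  0     1  0 ]
  [ 0    0  0     0  1 ]
R2 → R2 − 1/3·R3
  [ 1  5/3  1  -1/3  0 ]
  [ 0    0  1     0  0 ]
  [ 0    0  0     1  0 ]
  [ 0    0  0     0  1 ]
R1 → R1 + 1/3·R3
  [ 1  5/3  1  0  0 ]
  [ 0    0  1  0  0 ]
  [ 0    0  0  1  0 ]
  [ 0    0  0  0  1 ]
R1 → R1 − R2
  [ 1  5/3  0  0  0 ]
  [ 0    0  1  0  0 ]
  [ 0    0  0  1  0 ]
  [ 0    0  0  0  1 ]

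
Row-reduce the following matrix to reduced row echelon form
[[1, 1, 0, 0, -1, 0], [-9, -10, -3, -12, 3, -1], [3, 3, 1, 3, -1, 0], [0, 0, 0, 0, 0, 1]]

[[1, 0, 0, -3, -1, 0], [0, 1, 0, 3, 0, 0], [0, 0, 1, 3, 2, 0], [0, 0, 0, 0, 0, 1]]

r2 := r2 + 9·r1
  [ 1   1   0    0  -1   0 ]
  [ 0  -1  -3  -12  -6  -1 ]
  [ 3   3   1    3  -1   0 ]
  [ 0   0   0    0   0   1 ]
r3 := r3 − 3·r1
  [ 1   1   0    0  -1   0 ]
  [ 0  -1  -3  -12  -6  -1 ]
  [ 0   0   1    3   2   0 ]
  [ 0   0   0    0   0   1 ]
r2 := -1·r2
  [ 1  1  0   0  -1  0 ]
  [ 0  1  3  12   6  1 ]
  [ 0  0  1   3   2  0 ]
  [ 0  0  0   0   0  1 ]
r2 := r2 − r4
  [ 1  1  0   0  -1  0 ]
  [ 0  1  3  12   6  0 ]
  [ 0  0  1   3   2  0 ]
  [ 0  0  0   0   0  1 ]
r2 := r2 − 3·r3
  [ 1  1  0  0  -1  0 ]
  [ 0  1  0  3   0  0 ]
  [ 0  0  1  3   2  0 ]
  [ 0  0  0  0   0  1 ]
r1 := r1 − r2
  [ 1  0  0  -3  -1  0 ]
  [ 0  1  0   3   0  0 ]
  [ 0  0  1   3   2  0 ]
  [ 0  0  0   0   0  1 ]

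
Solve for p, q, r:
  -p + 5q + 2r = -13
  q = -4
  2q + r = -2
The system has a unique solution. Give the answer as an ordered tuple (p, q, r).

(5, -4, 6)

Form the augmented matrix and row-reduce:
  [ -1  5  2  |  -13 ]
  [  0  1  0  |   -4 ]
  [  0  2  1  |   -2 ]
R1 := -1·R1
  [ 1  -5  -2  |  13 ]
  [ 0   1   0  |  -4 ]
  [ 0   2   1  |  -2 ]
R3 := R3 − 2·R2
  [ 1  -5  -2  |  13 ]
  [ 0   1   0  |  -4 ]
  [ 0   0   1  |   6 ]
R1 := R1 + 2·R3
  [ 1  -5  0  |  25 ]
  [ 0   1  0  |  -4 ]
  [ 0   0  1  |   6 ]
R1 := R1 + 5·R2
  [ 1  0  0  |   5 ]
  [ 0  1  0  |  -4 ]
  [ 0  0  1  |   6 ]
Reading off the last column: p = 5, q = -4, r = 6.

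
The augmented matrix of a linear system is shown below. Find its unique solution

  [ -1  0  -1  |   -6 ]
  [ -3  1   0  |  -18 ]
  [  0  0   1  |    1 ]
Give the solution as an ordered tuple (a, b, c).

(5, -3, 1)

Multiply R1 by -1.
  [  1  0  1  |    6 ]
  [ -3  1  0  |  -18 ]
  [  0  0  1  |    1 ]
Add 3 times R1 to R2.
  [ 1  0  1  |  6 ]
  [ 0  1  3  |  0 ]
  [ 0  0  1  |  1 ]
Subtract 3 times R3 from R2.
  [ 1  0  1  |   6 ]
  [ 0  1  0  |  -3 ]
  [ 0  0  1  |   1 ]
Subtract R3 from R1.
  [ 1  0  0  |   5 ]
  [ 0  1  0  |  -3 ]
  [ 0  0  1  |   1 ]
Reading off the last column: a = 5, b = -3, c = 1.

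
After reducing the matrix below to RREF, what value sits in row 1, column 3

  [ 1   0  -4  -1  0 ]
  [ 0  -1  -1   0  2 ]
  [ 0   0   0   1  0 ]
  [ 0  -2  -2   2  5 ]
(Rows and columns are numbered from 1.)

Multiply r2 by -1.
  [ 1   0  -4  -1   0 ]
  [ 0   1   1   0  -2 ]
  [ 0   0   0   1   0 ]
  [ 0  -2  -2   2   5 ]
Add 2 times r2 to r4.
  [ 1  0  -4  -1   0 ]
  [ 0  1   1   0  -2 ]
  [ 0  0   0   1   0 ]
  [ 0  0   0   2   1 ]
Subtract 2 times r3 from r4.
  [ 1  0  -4  -1   0 ]
  [ 0  1   1   0  -2 ]
  [ 0  0   0   1   0 ]
  [ 0  0   0   0   1 ]
Add 2 times r4 to r2.
  [ 1  0  -4  -1  0 ]
  [ 0  1   1   0  0 ]
  [ 0  0   0   1  0 ]
  [ 0  0   0   0  1 ]
Add r3 to r1.
  [ 1  0  -4  0  0 ]
  [ 0  1   1  0  0 ]
  [ 0  0   0  1  0 ]
  [ 0  0   0  0  1 ]

-4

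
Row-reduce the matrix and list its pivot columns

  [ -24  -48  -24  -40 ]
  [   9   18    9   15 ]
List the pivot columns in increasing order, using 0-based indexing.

R1 := -1/24·R1
  [ 1   2  1  5/3 ]
  [ 9  18  9   15 ]
R2 := R2 − 9·R1
  [ 1  2  1  5/3 ]
  [ 0  0  0    0 ]
Pivot columns are the columns containing a leading 1.

0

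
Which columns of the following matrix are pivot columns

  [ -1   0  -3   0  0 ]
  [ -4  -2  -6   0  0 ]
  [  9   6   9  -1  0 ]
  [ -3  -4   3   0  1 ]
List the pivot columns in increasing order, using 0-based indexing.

Multiply R1 by -1.
  [  1   0   3   0  0 ]
  [ -4  -2  -6   0  0 ]
  [  9   6   9  -1  0 ]
  [ -3  -4   3   0  1 ]
Add 4 times R1 to R2.
  [  1   0  3   0  0 ]
  [  0  -2  6   0  0 ]
  [  9   6  9  -1  0 ]
  [ -3  -4  3   0  1 ]
Subtract 9 times R1 from R3.
  [  1   0    3   0  0 ]
  [  0  -2    6   0  0 ]
  [  0   6  -18  -1  0 ]
  [ -3  -4    3   0  1 ]
Add 3 times R1 to R4.
  [ 1   0    3   0  0 ]
  [ 0  -2    6   0  0 ]
  [ 0   6  -18  -1  0 ]
  [ 0  -4   12   0  1 ]
Multiply R2 by -1/2.
  [ 1   0    3   0  0 ]
  [ 0   1   -3   0  0 ]
  [ 0   6  -18  -1  0 ]
  [ 0  -4   12   0  1 ]
Subtract 6 times R2 from R3.
  [ 1   0   3   0  0 ]
  [ 0   1  -3   0  0 ]
  [ 0   0   0  -1  0 ]
  [ 0  -4  12   0  1 ]
Add 4 times R2 to R4.
  [ 1  0   3   0  0 ]
  [ 0  1  -3   0  0 ]
  [ 0  0   0  -1  0 ]
  [ 0  0   0   0  1 ]
Multiply R3 by -1.
  [ 1  0   3  0  0 ]
  [ 0  1  -3  0  0 ]
  [ 0  0   0  1  0 ]
  [ 0  0   0  0  1 ]
Pivot columns are the columns containing a leading 1.

0, 1, 3, 4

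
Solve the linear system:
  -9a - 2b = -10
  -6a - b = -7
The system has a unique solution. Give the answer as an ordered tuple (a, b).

(4/3, -1)

Form the augmented matrix and row-reduce:
  [ -9  -2  |  -10 ]
  [ -6  -1  |   -7 ]
R1 := -1/9·R1
  [  1  2/9  |  10/9 ]
  [ -6   -1  |    -7 ]
R2 := R2 + 6·R1
  [ 1  2/9  |  10/9 ]
  [ 0  1/3  |  -1/3 ]
R2 := 3·R2
  [ 1  2/9  |  10/9 ]
  [ 0    1  |    -1 ]
R1 := R1 − 2/9·R2
  [ 1  0  |  4/3 ]
  [ 0  1  |   -1 ]
Reading off the last column: a = 4/3, b = -1.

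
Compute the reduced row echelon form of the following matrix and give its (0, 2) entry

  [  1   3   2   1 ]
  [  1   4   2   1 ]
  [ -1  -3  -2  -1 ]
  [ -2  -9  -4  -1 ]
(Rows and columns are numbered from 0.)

R2 := R2 − R1
  [  1   3   2   1 ]
  [  0   1   0   0 ]
  [ -1  -3  -2  -1 ]
  [ -2  -9  -4  -1 ]
R3 := R3 + R1
  [  1   3   2   1 ]
  [  0   1   0   0 ]
  [  0   0   0   0 ]
  [ -2  -9  -4  -1 ]
R4 := R4 + 2·R1
  [ 1   3  2  1 ]
  [ 0   1  0  0 ]
  [ 0   0  0  0 ]
  [ 0  -3  0  1 ]
R4 := R4 + 3·R2
  [ 1  3  2  1 ]
  [ 0  1  0  0 ]
  [ 0  0  0  0 ]
  [ 0  0  0  1 ]
R3 <-> R4
  [ 1  3  2  1 ]
  [ 0  1  0  0 ]
  [ 0  0  0  1 ]
  [ 0  0  0  0 ]
R1 := R1 − R3
  [ 1  3  2  0 ]
  [ 0  1  0  0 ]
  [ 0  0  0  1 ]
  [ 0  0  0  0 ]
R1 := R1 − 3·R2
  [ 1  0  2  0 ]
  [ 0  1  0  0 ]
  [ 0  0  0  1 ]
  [ 0  0  0  0 ]

2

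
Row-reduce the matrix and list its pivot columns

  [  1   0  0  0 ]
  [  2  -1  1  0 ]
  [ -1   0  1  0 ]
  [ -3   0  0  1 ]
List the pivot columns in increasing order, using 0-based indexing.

ρ2 -> ρ2 − 2·ρ1
  [  1   0  0  0 ]
  [  0  -1  1  0 ]
  [ -1   0  1  0 ]
  [ -3   0  0  1 ]
ρ3 -> ρ3 + ρ1
  [  1   0  0  0 ]
  [  0  -1  1  0 ]
  [  0   0  1  0 ]
  [ -3   0  0  1 ]
ρ4 -> ρ4 + 3·ρ1
  [ 1   0  0  0 ]
  [ 0  -1  1  0 ]
  [ 0   0  1  0 ]
  [ 0   0  0  1 ]
ρ2 -> -1·ρ2
  [ 1  0   0  0 ]
  [ 0  1  -1  0 ]
  [ 0  0   1  0 ]
  [ 0  0   0  1 ]
ρ2 -> ρ2 + ρ3
  [ 1  0  0  0 ]
  [ 0  1  0  0 ]
  [ 0  0  1  0 ]
  [ 0  0  0  1 ]
Pivot columns are the columns containing a leading 1.

0, 1, 2, 3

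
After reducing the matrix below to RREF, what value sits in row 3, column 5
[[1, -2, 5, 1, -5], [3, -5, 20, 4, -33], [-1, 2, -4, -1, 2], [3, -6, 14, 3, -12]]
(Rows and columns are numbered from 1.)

-3

R2 ← R2 − 3·R1
  [  1  -2   5   1   -5 ]
  [  0   1   5   1  -18 ]
  [ -1   2  -4  -1    2 ]
  [  3  -6  14   3  -12 ]
R3 ← R3 + R1
  [ 1  -2   5  1   -5 ]
  [ 0   1   5  1  -18 ]
  [ 0   0   1  0   -3 ]
  [ 3  -6  14  3  -12 ]
R4 ← R4 − 3·R1
  [ 1  -2   5  1   -5 ]
  [ 0   1   5  1  -18 ]
  [ 0   0   1  0   -3 ]
  [ 0   0  -1  0    3 ]
R4 ← R4 + R3
  [ 1  -2  5  1   -5 ]
  [ 0   1  5  1  -18 ]
  [ 0   0  1  0   -3 ]
  [ 0   0  0  0    0 ]
R2 ← R2 − 5·R3
  [ 1  -2  5  1  -5 ]
  [ 0   1  0  1  -3 ]
  [ 0   0  1  0  -3 ]
  [ 0   0  0  0   0 ]
R1 ← R1 − 5·R3
  [ 1  -2  0  1  10 ]
  [ 0   1  0  1  -3 ]
  [ 0   0  1  0  -3 ]
  [ 0   0  0  0   0 ]
R1 ← R1 + 2·R2
  [ 1  0  0  3   4 ]
  [ 0  1  0  1  -3 ]
  [ 0  0  1  0  -3 ]
  [ 0  0  0  0   0 ]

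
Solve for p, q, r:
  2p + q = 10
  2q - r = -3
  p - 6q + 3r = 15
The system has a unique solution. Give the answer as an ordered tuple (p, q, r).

Form the augmented matrix and row-reduce:
  [ 2   1   0  |  10 ]
  [ 0   2  -1  |  -3 ]
  [ 1  -6   3  |  15 ]
R1 -> 1/2·R1
R3 -> R3 − R1
R2 -> 1/2·R2
R3 -> R3 + 13/2·R2
R3 -> -4·R3
R2 -> R2 + 1/2·R3
R1 -> R1 − 1/2·R2
Reading off the last column: p = 6, q = -2, r = -1.

(6, -2, -1)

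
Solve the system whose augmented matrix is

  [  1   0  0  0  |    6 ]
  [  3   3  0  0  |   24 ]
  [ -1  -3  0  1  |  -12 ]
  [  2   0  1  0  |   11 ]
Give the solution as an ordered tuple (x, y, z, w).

R2 := R2 − 3·R1
  [  1   0  0  0  |    6 ]
  [  0   3  0  0  |    6 ]
  [ -1  -3  0  1  |  -12 ]
  [  2   0  1  0  |   11 ]
R3 := R3 + R1
  [ 1   0  0  0  |   6 ]
  [ 0   3  0  0  |   6 ]
  [ 0  -3  0  1  |  -6 ]
  [ 2   0  1  0  |  11 ]
R4 := R4 − 2·R1
  [ 1   0  0  0  |   6 ]
  [ 0   3  0  0  |   6 ]
  [ 0  -3  0  1  |  -6 ]
  [ 0   0  1  0  |  -1 ]
R2 := 1/3·R2
  [ 1   0  0  0  |   6 ]
  [ 0   1  0  0  |   2 ]
  [ 0  -3  0  1  |  -6 ]
  [ 0   0  1  0  |  -1 ]
R3 := R3 + 3·R2
  [ 1  0  0  0  |   6 ]
  [ 0  1  0  0  |   2 ]
  [ 0  0  0  1  |   0 ]
  [ 0  0  1  0  |  -1 ]
R3 ↔ R4
  [ 1  0  0  0  |   6 ]
  [ 0  1  0  0  |   2 ]
  [ 0  0  1  0  |  -1 ]
  [ 0  0  0  1  |   0 ]
Reading off the last column: x = 6, y = 2, z = -1, w = 0.

(6, 2, -1, 0)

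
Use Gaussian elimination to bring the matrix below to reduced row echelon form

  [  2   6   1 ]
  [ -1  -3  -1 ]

[[1, 3, 0], [0, 0, 1]]

R1 ← 1/2·R1
R2 ← R2 + R1
R2 ← -2·R2
R1 ← R1 − 1/2·R2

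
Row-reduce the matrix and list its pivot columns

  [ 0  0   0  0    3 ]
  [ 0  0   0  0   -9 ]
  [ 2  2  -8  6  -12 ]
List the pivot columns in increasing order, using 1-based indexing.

1, 5

r1 ↔ r3
  [ 2  2  -8  6  -12 ]
  [ 0  0   0  0   -9 ]
  [ 0  0   0  0    3 ]
r1 -> 1/2·r1
  [ 1  1  -4  3  -6 ]
  [ 0  0   0  0  -9 ]
  [ 0  0   0  0   3 ]
r2 -> -1/9·r2
  [ 1  1  -4  3  -6 ]
  [ 0  0   0  0   1 ]
  [ 0  0   0  0   3 ]
r3 -> r3 − 3·r2
  [ 1  1  -4  3  -6 ]
  [ 0  0   0  0   1 ]
  [ 0  0   0  0   0 ]
r1 -> r1 + 6·r2
  [ 1  1  -4  3  0 ]
  [ 0  0   0  0  1 ]
  [ 0  0   0  0  0 ]
Pivot columns are the columns containing a leading 1.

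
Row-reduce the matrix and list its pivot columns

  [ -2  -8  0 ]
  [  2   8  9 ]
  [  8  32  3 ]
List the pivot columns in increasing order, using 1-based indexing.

1, 3

r1 -> -1/2·r1
r2 -> r2 − 2·r1
r3 -> r3 − 8·r1
r2 -> 1/9·r2
r3 -> r3 − 3·r2
Pivot columns are the columns containing a leading 1.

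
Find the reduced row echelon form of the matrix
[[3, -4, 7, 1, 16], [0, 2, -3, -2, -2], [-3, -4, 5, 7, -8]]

[[1, 0, 1/3, -1, 4], [0, 1, -3/2, -1, -1], [0, 0, 0, 0, 0]]

ρ1 → 1/3·ρ1
  [  1  -4/3  7/3  1/3  16/3 ]
  [  0     2   -3   -2    -2 ]
  [ -3    -4    5    7    -8 ]
ρ3 → ρ3 + 3·ρ1
  [ 1  -4/3  7/3  1/3  16/3 ]
  [ 0     2   -3   -2    -2 ]
  [ 0    -8   12    8     8 ]
ρ2 → 1/2·ρ2
  [ 1  -4/3   7/3  1/3  16/3 ]
  [ 0     1  -3/2   -1    -1 ]
  [ 0    -8    12    8     8 ]
ρ3 → ρ3 + 8·ρ2
  [ 1  -4/3   7/3  1/3  16/3 ]
  [ 0     1  -3/2   -1    -1 ]
  [ 0     0     0    0     0 ]
ρ1 → ρ1 + 4/3·ρ2
  [ 1  0   1/3  -1   4 ]
  [ 0  1  -3/2  -1  -1 ]
  [ 0  0     0   0   0 ]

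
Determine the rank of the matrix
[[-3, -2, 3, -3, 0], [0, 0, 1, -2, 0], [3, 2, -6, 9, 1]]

rank = 3

ρ1 → -1/3·ρ1
  [ 1  2/3  -1   1  0 ]
  [ 0    0   1  -2  0 ]
  [ 3    2  -6   9  1 ]
ρ3 → ρ3 − 3·ρ1
  [ 1  2/3  -1   1  0 ]
  [ 0    0   1  -2  0 ]
  [ 0    0  -3   6  1 ]
ρ3 → ρ3 + 3·ρ2
  [ 1  2/3  -1   1  0 ]
  [ 0    0   1  -2  0 ]
  [ 0    0   0   0  1 ]
ρ1 → ρ1 + ρ2
  [ 1  2/3  0  -1  0 ]
  [ 0    0  1  -2  0 ]
  [ 0    0  0   0  1 ]
The reduced form has 3 nonzero rows.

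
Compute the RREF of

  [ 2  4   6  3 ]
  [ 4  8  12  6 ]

Multiply ρ1 by 1/2.
  [ 1  2   3  3/2 ]
  [ 4  8  12    6 ]
Subtract 4 times ρ1 from ρ2.
  [ 1  2  3  3/2 ]
  [ 0  0  0    0 ]

[[1, 2, 3, 3/2], [0, 0, 0, 0]]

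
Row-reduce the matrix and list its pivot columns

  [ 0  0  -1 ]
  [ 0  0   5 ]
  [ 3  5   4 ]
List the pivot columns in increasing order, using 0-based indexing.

0, 2

r1 <=> r3
  [ 3  5   4 ]
  [ 0  0   5 ]
  [ 0  0  -1 ]
r1 ← 1/3·r1
  [ 1  5/3  4/3 ]
  [ 0    0    5 ]
  [ 0    0   -1 ]
r2 ← 1/5·r2
  [ 1  5/3  4/3 ]
  [ 0    0    1 ]
  [ 0    0   -1 ]
r3 ← r3 + r2
  [ 1  5/3  4/3 ]
  [ 0    0    1 ]
  [ 0    0    0 ]
r1 ← r1 − 4/3·r2
  [ 1  5/3  0 ]
  [ 0    0  1 ]
  [ 0    0  0 ]
Pivot columns are the columns containing a leading 1.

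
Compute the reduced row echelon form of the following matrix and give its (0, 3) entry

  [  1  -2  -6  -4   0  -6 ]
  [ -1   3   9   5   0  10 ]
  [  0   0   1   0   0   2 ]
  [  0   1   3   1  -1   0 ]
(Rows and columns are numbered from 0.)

ρ2 ← ρ2 + ρ1
  [ 1  -2  -6  -4   0  -6 ]
  [ 0   1   3   1   0   4 ]
  [ 0   0   1   0   0   2 ]
  [ 0   1   3   1  -1   0 ]
ρ4 ← ρ4 − ρ2
  [ 1  -2  -6  -4   0  -6 ]
  [ 0   1   3   1   0   4 ]
  [ 0   0   1   0   0   2 ]
  [ 0   0   0   0  -1  -4 ]
ρ4 ← -1·ρ4
  [ 1  -2  -6  -4  0  -6 ]
  [ 0   1   3   1  0   4 ]
  [ 0   0   1   0  0   2 ]
  [ 0   0   0   0  1   4 ]
ρ2 ← ρ2 − 3·ρ3
  [ 1  -2  -6  -4  0  -6 ]
  [ 0   1   0   1  0  -2 ]
  [ 0   0   1   0  0   2 ]
  [ 0   0   0   0  1   4 ]
ρ1 ← ρ1 + 6·ρ3
  [ 1  -2  0  -4  0   6 ]
  [ 0   1  0   1  0  -2 ]
  [ 0   0  1   0  0   2 ]
  [ 0   0  0   0  1   4 ]
ρ1 ← ρ1 + 2·ρ2
  [ 1  0  0  -2  0   2 ]
  [ 0  1  0   1  0  -2 ]
  [ 0  0  1   0  0   2 ]
  [ 0  0  0   0  1   4 ]

-2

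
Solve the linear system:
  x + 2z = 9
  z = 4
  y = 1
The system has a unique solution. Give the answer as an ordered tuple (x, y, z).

(1, 1, 4)

Form the augmented matrix and row-reduce:
  [ 1  0  2  |  9 ]
  [ 0  0  1  |  4 ]
  [ 0  1  0  |  1 ]
r2 ↔ r3
  [ 1  0  2  |  9 ]
  [ 0  1  0  |  1 ]
  [ 0  0  1  |  4 ]
r1 := r1 − 2·r3
  [ 1  0  0  |  1 ]
  [ 0  1  0  |  1 ]
  [ 0  0  1  |  4 ]
Reading off the last column: x = 1, y = 1, z = 4.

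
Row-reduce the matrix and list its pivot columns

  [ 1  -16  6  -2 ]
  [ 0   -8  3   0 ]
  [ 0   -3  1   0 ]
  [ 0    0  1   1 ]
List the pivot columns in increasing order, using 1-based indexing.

R2 ← -1/8·R2
  [ 1  -16     6  -2 ]
  [ 0    1  -3/8   0 ]
  [ 0   -3     1   0 ]
  [ 0    0     1   1 ]
R3 ← R3 + 3·R2
  [ 1  -16     6  -2 ]
  [ 0    1  -3/8   0 ]
  [ 0    0  -1/8   0 ]
  [ 0    0     1   1 ]
R3 ← -8·R3
  [ 1  -16     6  -2 ]
  [ 0    1  -3/8   0 ]
  [ 0    0     1   0 ]
  [ 0    0     1   1 ]
R4 ← R4 − R3
  [ 1  -16     6  -2 ]
  [ 0    1  -3/8   0 ]
  [ 0    0     1   0 ]
  [ 0    0     0   1 ]
R1 ← R1 + 2·R4
  [ 1  -16     6  0 ]
  [ 0    1  -3/8  0 ]
  [ 0    0     1  0 ]
  [ 0    0     0  1 ]
R2 ← R2 + 3/8·R3
  [ 1  -16  6  0 ]
  [ 0    1  0  0 ]
  [ 0    0  1  0 ]
  [ 0    0  0  1 ]
R1 ← R1 − 6·R3
  [ 1  -16  0  0 ]
  [ 0    1  0  0 ]
  [ 0    0  1  0 ]
  [ 0    0  0  1 ]
R1 ← R1 + 16·R2
  [ 1  0  0  0 ]
  [ 0  1  0  0 ]
  [ 0  0  1  0 ]
  [ 0  0  0  1 ]
Pivot columns are the columns containing a leading 1.

1, 2, 3, 4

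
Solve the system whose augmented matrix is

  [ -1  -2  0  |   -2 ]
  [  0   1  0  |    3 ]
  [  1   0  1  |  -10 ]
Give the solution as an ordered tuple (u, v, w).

R1 -> -1·R1
  [ 1  2  0  |    2 ]
  [ 0  1  0  |    3 ]
  [ 1  0  1  |  -10 ]
R3 -> R3 − R1
  [ 1   2  0  |    2 ]
  [ 0   1  0  |    3 ]
  [ 0  -2  1  |  -12 ]
R3 -> R3 + 2·R2
  [ 1  2  0  |   2 ]
  [ 0  1  0  |   3 ]
  [ 0  0  1  |  -6 ]
R1 -> R1 − 2·R2
  [ 1  0  0  |  -4 ]
  [ 0  1  0  |   3 ]
  [ 0  0  1  |  -6 ]
Reading off the last column: u = -4, v = 3, w = -6.

(-4, 3, -6)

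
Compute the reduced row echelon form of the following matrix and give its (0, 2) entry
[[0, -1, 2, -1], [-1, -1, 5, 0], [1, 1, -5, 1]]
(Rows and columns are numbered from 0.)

R1 <=> R2
R1 ← -1·R1
R3 ← R3 − R1
R2 ← -1·R2
R2 ← R2 − R3
R1 ← R1 − R2

-3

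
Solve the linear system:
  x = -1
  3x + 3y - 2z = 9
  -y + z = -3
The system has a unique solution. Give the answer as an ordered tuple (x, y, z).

(-1, 6, 3)

Form the augmented matrix and row-reduce:
  [ 1   0   0  |  -1 ]
  [ 3   3  -2  |   9 ]
  [ 0  -1   1  |  -3 ]
R2 → R2 − 3·R1
  [ 1   0   0  |  -1 ]
  [ 0   3  -2  |  12 ]
  [ 0  -1   1  |  -3 ]
R2 → 1/3·R2
  [ 1   0     0  |  -1 ]
  [ 0   1  -2/3  |   4 ]
  [ 0  -1     1  |  -3 ]
R3 → R3 + R2
  [ 1  0     0  |  -1 ]
  [ 0  1  -2/3  |   4 ]
  [ 0  0   1/3  |   1 ]
R3 → 3·R3
  [ 1  0     0  |  -1 ]
  [ 0  1  -2/3  |   4 ]
  [ 0  0     1  |   3 ]
R2 → R2 + 2/3·R3
  [ 1  0  0  |  -1 ]
  [ 0  1  0  |   6 ]
  [ 0  0  1  |   3 ]
Reading off the last column: x = -1, y = 6, z = 3.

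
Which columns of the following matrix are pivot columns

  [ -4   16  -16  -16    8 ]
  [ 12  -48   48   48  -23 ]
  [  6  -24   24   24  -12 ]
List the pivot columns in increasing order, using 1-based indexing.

1, 5

ρ1 := -1/4·ρ1
  [  1   -4   4   4   -2 ]
  [ 12  -48  48  48  -23 ]
  [  6  -24  24  24  -12 ]
ρ2 := ρ2 − 12·ρ1
  [ 1   -4   4   4   -2 ]
  [ 0    0   0   0    1 ]
  [ 6  -24  24  24  -12 ]
ρ3 := ρ3 − 6·ρ1
  [ 1  -4  4  4  -2 ]
  [ 0   0  0  0   1 ]
  [ 0   0  0  0   0 ]
ρ1 := ρ1 + 2·ρ2
  [ 1  -4  4  4  0 ]
  [ 0   0  0  0  1 ]
  [ 0   0  0  0  0 ]
Pivot columns are the columns containing a leading 1.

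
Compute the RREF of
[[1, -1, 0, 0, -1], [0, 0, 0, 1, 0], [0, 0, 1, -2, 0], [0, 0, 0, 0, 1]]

R2 <=> R3
  [ 1  -1  0   0  -1 ]
  [ 0   0  1  -2   0 ]
  [ 0   0  0   1   0 ]
  [ 0   0  0   0   1 ]
R1 → R1 + R4
  [ 1  -1  0   0  0 ]
  [ 0   0  1  -2  0 ]
  [ 0   0  0   1  0 ]
  [ 0   0  0   0  1 ]
R2 → R2 + 2·R3
  [ 1  -1  0  0  0 ]
  [ 0   0  1  0  0 ]
  [ 0   0  0  1  0 ]
  [ 0   0  0  0  1 ]

[[1, -1, 0, 0, 0], [0, 0, 1, 0, 0], [0, 0, 0, 1, 0], [0, 0, 0, 0, 1]]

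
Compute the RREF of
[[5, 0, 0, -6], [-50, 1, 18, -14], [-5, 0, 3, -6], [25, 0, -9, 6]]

[[1, 0, 0, -6/5], [0, 1, 0, -2], [0, 0, 1, -4], [0, 0, 0, 0]]

R1 ← 1/5·R1
  [   1  0   0  -6/5 ]
  [ -50  1  18   -14 ]
  [  -5  0   3    -6 ]
  [  25  0  -9     6 ]
R2 ← R2 + 50·R1
  [  1  0   0  -6/5 ]
  [  0  1  18   -74 ]
  [ -5  0   3    -6 ]
  [ 25  0  -9     6 ]
R3 ← R3 + 5·R1
  [  1  0   0  -6/5 ]
  [  0  1  18   -74 ]
  [  0  0   3   -12 ]
  [ 25  0  -9     6 ]
R4 ← R4 − 25·R1
  [ 1  0   0  -6/5 ]
  [ 0  1  18   -74 ]
  [ 0  0   3   -12 ]
  [ 0  0  -9    36 ]
R3 ← 1/3·R3
  [ 1  0   0  -6/5 ]
  [ 0  1  18   -74 ]
  [ 0  0   1    -4 ]
  [ 0  0  -9    36 ]
R4 ← R4 + 9·R3
  [ 1  0   0  -6/5 ]
  [ 0  1  18   -74 ]
  [ 0  0   1    -4 ]
  [ 0  0   0     0 ]
R2 ← R2 − 18·R3
  [ 1  0  0  -6/5 ]
  [ 0  1  0    -2 ]
  [ 0  0  1    -4 ]
  [ 0  0  0     0 ]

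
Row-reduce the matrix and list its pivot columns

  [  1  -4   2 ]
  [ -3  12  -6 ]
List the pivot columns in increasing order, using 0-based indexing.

0

ρ2 → ρ2 + 3·ρ1
  [ 1  -4  2 ]
  [ 0   0  0 ]
Pivot columns are the columns containing a leading 1.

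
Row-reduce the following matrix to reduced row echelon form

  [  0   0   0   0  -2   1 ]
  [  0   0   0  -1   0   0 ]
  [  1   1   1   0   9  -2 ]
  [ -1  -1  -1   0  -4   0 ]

Swap R1 and R3.
  [  1   1   1   0   9  -2 ]
  [  0   0   0  -1   0   0 ]
  [  0   0   0   0  -2   1 ]
  [ -1  -1  -1   0  -4   0 ]
Add R1 to R4.
  [ 1  1  1   0   9  -2 ]
  [ 0  0  0  -1   0   0 ]
  [ 0  0  0   0  -2   1 ]
  [ 0  0  0   0   5  -2 ]
Multiply R2 by -1.
  [ 1  1  1  0   9  -2 ]
  [ 0  0  0  1   0   0 ]
  [ 0  0  0  0  -2   1 ]
  [ 0  0  0  0   5  -2 ]
Multiply R3 by -1/2.
  [ 1  1  1  0  9    -2 ]
  [ 0  0  0  1  0     0 ]
  [ 0  0  0  0  1  -1/2 ]
  [ 0  0  0  0  5    -2 ]
Subtract 5 times R3 from R4.
  [ 1  1  1  0  9    -2 ]
  [ 0  0  0  1  0     0 ]
  [ 0  0  0  0  1  -1/2 ]
  [ 0  0  0  0  0   1/2 ]
Multiply R4 by 2.
  [ 1  1  1  0  9    -2 ]
  [ 0  0  0  1  0     0 ]
  [ 0  0  0  0  1  -1/2 ]
  [ 0  0  0  0  0     1 ]
Add 1/2 times R4 to R3.
  [ 1  1  1  0  9  -2 ]
  [ 0  0  0  1  0   0 ]
  [ 0  0  0  0  1   0 ]
  [ 0  0  0  0  0   1 ]
Add 2 times R4 to R1.
  [ 1  1  1  0  9  0 ]
  [ 0  0  0  1  0  0 ]
  [ 0  0  0  0  1  0 ]
  [ 0  0  0  0  0  1 ]
Subtract 9 times R3 from R1.
  [ 1  1  1  0  0  0 ]
  [ 0  0  0  1  0  0 ]
  [ 0  0  0  0  1  0 ]
  [ 0  0  0  0  0  1 ]

[[1, 1, 1, 0, 0, 0], [0, 0, 0, 1, 0, 0], [0, 0, 0, 0, 1, 0], [0, 0, 0, 0, 0, 1]]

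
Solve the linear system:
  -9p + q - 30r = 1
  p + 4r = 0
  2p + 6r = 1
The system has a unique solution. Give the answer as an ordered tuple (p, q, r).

(2, 4, -1/2)

Form the augmented matrix and row-reduce:
  [ -9  1  -30  |  1 ]
  [  1  0    4  |  0 ]
  [  2  0    6  |  1 ]
R1 ← -1/9·R1
  [ 1  -1/9  10/3  |  -1/9 ]
  [ 1     0     4  |     0 ]
  [ 2     0     6  |     1 ]
R2 ← R2 − R1
  [ 1  -1/9  10/3  |  -1/9 ]
  [ 0   1/9   2/3  |   1/9 ]
  [ 2     0     6  |     1 ]
R3 ← R3 − 2·R1
  [ 1  -1/9  10/3  |  -1/9 ]
  [ 0   1/9   2/3  |   1/9 ]
  [ 0   2/9  -2/3  |  11/9 ]
R2 ← 9·R2
  [ 1  -1/9  10/3  |  -1/9 ]
  [ 0     1     6  |     1 ]
  [ 0   2/9  -2/3  |  11/9 ]
R3 ← R3 − 2/9·R2
  [ 1  -1/9  10/3  |  -1/9 ]
  [ 0     1     6  |     1 ]
  [ 0     0    -2  |     1 ]
R3 ← -1/2·R3
  [ 1  -1/9  10/3  |  -1/9 ]
  [ 0     1     6  |     1 ]
  [ 0     0     1  |  -1/2 ]
R2 ← R2 − 6·R3
  [ 1  -1/9  10/3  |  -1/9 ]
  [ 0     1     0  |     4 ]
  [ 0     0     1  |  -1/2 ]
R1 ← R1 − 10/3·R3
  [ 1  -1/9  0  |  14/9 ]
  [ 0     1  0  |     4 ]
  [ 0     0  1  |  -1/2 ]
R1 ← R1 + 1/9·R2
  [ 1  0  0  |     2 ]
  [ 0  1  0  |     4 ]
  [ 0  0  1  |  -1/2 ]
Reading off the last column: p = 2, q = 4, r = -1/2.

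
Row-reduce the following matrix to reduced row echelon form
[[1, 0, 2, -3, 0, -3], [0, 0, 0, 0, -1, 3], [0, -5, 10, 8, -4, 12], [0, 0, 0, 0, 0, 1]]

R2 <-> R3
  [ 1   0   2  -3   0  -3 ]
  [ 0  -5  10   8  -4  12 ]
  [ 0   0   0   0  -1   3 ]
  [ 0   0   0   0   0   1 ]
R2 -> -1/5·R2
  [ 1  0   2    -3    0     -3 ]
  [ 0  1  -2  -8/5  4/5  -12/5 ]
  [ 0  0   0     0   -1      3 ]
  [ 0  0   0     0    0      1 ]
R3 -> -1·R3
  [ 1  0   2    -3    0     -3 ]
  [ 0  1  -2  -8/5  4/5  -12/5 ]
  [ 0  0   0     0    1     -3 ]
  [ 0  0   0     0    0      1 ]
R3 -> R3 + 3·R4
  [ 1  0   2    -3    0     -3 ]
  [ 0  1  -2  -8/5  4/5  -12/5 ]
  [ 0  0   0     0    1      0 ]
  [ 0  0   0     0    0      1 ]
R2 -> R2 + 12/5·R4
  [ 1  0   2    -3    0  -3 ]
  [ 0  1  -2  -8/5  4/5   0 ]
  [ 0  0   0     0    1   0 ]
  [ 0  0   0     0    0   1 ]
R1 -> R1 + 3·R4
  [ 1  0   2    -3    0  0 ]
  [ 0  1  -2  -8/5  4/5  0 ]
  [ 0  0   0     0    1  0 ]
  [ 0  0   0     0    0  1 ]
R2 -> R2 − 4/5·R3
  [ 1  0   2    -3  0  0 ]
  [ 0  1  -2  -8/5  0  0 ]
  [ 0  0   0     0  1  0 ]
  [ 0  0   0     0  0  1 ]

[[1, 0, 2, -3, 0, 0], [0, 1, -2, -8/5, 0, 0], [0, 0, 0, 0, 1, 0], [0, 0, 0, 0, 0, 1]]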